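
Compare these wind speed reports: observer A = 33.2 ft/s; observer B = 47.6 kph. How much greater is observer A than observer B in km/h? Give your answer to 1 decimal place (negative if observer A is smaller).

observer A: 33.2 ft/s = 36.430 km/h.
Difference: 36.430 − 47.600 = -11.2 km/h.

-11.2 km/h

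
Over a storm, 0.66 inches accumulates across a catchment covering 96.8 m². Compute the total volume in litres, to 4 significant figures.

1623 litres

Depth: 0.66 in × 25.4 = 16.764 mm.
1 mm over 1 m² is 1 L, so volume = 16.764 × 96.8 = 1622.7552 L ≈ 1623 L.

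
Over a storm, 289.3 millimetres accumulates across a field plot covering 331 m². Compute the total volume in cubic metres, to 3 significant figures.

95.8 cubic metres

1 mm over 1 m² is 1 L, so volume = 289.3 × 331 = 95758.3 L = 95.8 m³.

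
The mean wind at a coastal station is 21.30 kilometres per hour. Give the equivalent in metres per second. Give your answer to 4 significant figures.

1 km/h = 0.277778 m/s, so 21.30 × 0.277778 = 5.917 m/s.

5.917 m/s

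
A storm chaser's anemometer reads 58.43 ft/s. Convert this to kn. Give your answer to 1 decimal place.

1 ft/s = 0.592484 kt, so 58.43 × 0.592484 = 34.6 kt.

34.6 kt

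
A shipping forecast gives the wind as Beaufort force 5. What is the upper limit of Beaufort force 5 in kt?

21 kt

Beaufort 5 (fresh breeze) spans 17–21 knots.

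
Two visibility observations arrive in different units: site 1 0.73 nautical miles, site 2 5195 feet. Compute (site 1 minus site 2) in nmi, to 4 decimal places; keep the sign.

-0.1250 nmi

site 2: 5195 ft = 0.854987 nmi.
Difference: 0.730000 − 0.854987 = -0.1250 nmi.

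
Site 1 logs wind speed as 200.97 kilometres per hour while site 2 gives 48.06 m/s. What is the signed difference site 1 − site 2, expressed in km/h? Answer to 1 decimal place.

28.0 km/h

site 2: 48.06 m/s = 173.016 km/h.
Difference: 200.970 − 173.016 = 28.0 km/h.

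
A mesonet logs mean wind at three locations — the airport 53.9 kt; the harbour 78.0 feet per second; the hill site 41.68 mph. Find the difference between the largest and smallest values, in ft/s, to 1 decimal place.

the airport: 53.9 kt = 90.973 ft/s.
the hill site: 41.68 mph = 61.131 ft/s.
Spread: 90.973 − 61.131 = 29.8 ft/s.

29.8 ft/s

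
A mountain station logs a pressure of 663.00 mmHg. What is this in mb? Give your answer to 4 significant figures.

883.9 mb

1 mmHg = 1.33322 mb, so 663.00 × 1.33322 = 883.9 mb.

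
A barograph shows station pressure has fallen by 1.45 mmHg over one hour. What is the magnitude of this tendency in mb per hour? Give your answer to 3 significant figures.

1.45 mmHg / 1 h × 1.33322 mb/mmHg = 1.93 mb/h.

1.93 mb per hour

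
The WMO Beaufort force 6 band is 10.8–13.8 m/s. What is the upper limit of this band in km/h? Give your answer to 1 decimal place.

10.8–13.8 m/s × 3.6 = 38.9–49.7 km/h.

49.7 km/h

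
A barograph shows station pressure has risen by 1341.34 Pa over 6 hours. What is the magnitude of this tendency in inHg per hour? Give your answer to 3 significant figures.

1341.34 Pa / 6 h × 0.0002953 inHg/Pa = 0.0660 inHg/h.

0.0660 inHg per hour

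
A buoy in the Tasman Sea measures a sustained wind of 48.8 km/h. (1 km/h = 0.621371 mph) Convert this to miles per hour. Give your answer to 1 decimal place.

1 km/h = 0.621371 mph, so 48.8 × 0.621371 = 30.3 mph.

30.3 mph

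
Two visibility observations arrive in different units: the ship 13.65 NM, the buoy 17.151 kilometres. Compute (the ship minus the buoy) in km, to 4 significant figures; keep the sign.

8.129 km

the ship: 13.65 nmi = 25.27980 km.
Difference: 25.27980 − 17.15100 = 8.129 km.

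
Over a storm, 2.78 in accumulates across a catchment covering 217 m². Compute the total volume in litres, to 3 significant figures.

Depth: 2.78 in × 25.4 = 70.612 mm.
1 mm over 1 m² is 1 L, so volume = 70.612 × 217 = 15322.804 L ≈ 15300 L.

15300 litres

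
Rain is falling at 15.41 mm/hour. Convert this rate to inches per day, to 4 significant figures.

14.56 in/day

15.41 mm/hour × 0.0393701 in/mm × 24 hour/day = 14.56 in/day.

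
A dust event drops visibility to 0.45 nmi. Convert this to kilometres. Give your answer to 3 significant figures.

0.833 km

1 nmi = 1.852 km, so 0.45 × 1.852 = 0.833 km.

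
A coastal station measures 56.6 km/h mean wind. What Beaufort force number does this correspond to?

Beaufort force 7

56.6 km/h = 15.7 m/s, which is Beaufort 7 (near gale, 13.9–17.1 m/s).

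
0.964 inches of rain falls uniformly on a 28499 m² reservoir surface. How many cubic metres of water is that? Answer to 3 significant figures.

Depth: 0.964 in × 25.4 = 24.4856 mm.
1 mm over 1 m² is 1 L, so volume = 24.4856 × 28499 = 697815.11 L = 698 m³.

698 cubic metres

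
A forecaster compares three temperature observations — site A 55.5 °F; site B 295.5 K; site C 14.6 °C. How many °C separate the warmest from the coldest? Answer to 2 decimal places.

9.29 °C

site A: 55.5 °F = 13.056 °C.
site B: 295.5 K = 22.350 °C.
Spread: 22.350 − 13.056 = 9.294 °C.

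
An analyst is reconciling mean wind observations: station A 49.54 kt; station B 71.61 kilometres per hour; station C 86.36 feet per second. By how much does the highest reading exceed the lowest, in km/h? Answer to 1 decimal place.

23.2 km/h

station A: 49.54 kt = 91.748 km/h.
station C: 86.36 ft/s = 94.761 km/h.
Spread: 94.761 − 71.610 = 23.2 km/h.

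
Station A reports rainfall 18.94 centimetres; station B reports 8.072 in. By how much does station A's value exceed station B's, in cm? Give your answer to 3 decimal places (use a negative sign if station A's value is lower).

-1.563 cm

station B: 8.072 in = 20.50288 cm.
Difference: 18.94000 − 20.50288 = -1.563 cm.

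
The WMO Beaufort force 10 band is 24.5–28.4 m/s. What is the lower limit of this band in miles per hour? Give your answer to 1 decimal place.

24.5–28.4 m/s × 2.237 = 54.8–63.5 mph.

54.8 mph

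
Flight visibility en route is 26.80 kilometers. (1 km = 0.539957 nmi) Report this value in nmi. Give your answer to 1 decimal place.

14.5 nmi

1 km = 0.539957 nmi, so 26.80 × 0.539957 = 14.5 nmi.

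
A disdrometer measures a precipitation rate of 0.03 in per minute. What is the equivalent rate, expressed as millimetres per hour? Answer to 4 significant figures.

45.72 mm/hour

0.03 in/minute × 25.4 mm/in × 60 minute/hour = 45.72 mm/hour.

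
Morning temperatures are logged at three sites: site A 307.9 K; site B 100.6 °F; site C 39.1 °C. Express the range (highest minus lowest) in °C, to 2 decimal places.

4.35 °C

site A: 307.9 K = 34.750 °C.
site B: 100.6 °F = 38.111 °C.
Spread: 39.100 − 34.750 = 4.350 °C.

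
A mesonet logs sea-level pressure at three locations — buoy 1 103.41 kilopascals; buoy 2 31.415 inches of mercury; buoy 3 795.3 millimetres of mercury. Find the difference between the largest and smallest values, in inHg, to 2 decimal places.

buoy 1: 103.41 kPa = 30.5370 inHg.
buoy 3: 795.3 mmHg = 31.3110 inHg.
Spread: 31.4150 − 30.5370 = 0.88 inHg.

0.88 inHg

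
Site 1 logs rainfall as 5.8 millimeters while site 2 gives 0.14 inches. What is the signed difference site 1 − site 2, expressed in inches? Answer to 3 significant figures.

0.0883 in

site 1: 5.8 mm = 0.228346 in.
Difference: 0.228346 − 0.140000 = 0.0883 in.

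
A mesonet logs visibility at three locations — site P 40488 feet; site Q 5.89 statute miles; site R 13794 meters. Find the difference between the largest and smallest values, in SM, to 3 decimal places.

site P: 40488 ft = 7.66818 SM.
site R: 13794 m = 8.57119 SM.
Spread: 8.57119 − 5.89000 = 2.681 SM.

2.681 SM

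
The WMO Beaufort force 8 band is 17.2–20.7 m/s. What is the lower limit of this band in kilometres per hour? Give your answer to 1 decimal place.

17.2–20.7 m/s × 3.6 = 61.9–74.5 km/h.

61.9 km/h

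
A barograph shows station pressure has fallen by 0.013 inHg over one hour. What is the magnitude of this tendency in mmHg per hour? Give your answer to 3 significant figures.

0.330 mmHg per hour

0.013 inHg / 1 h × 25.4 mmHg/inHg = 0.330 mmHg/h.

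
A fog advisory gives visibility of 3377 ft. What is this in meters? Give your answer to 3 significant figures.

1030 m

1 ft = 0.3048 m, so 3377 × 0.3048 = 1030 m.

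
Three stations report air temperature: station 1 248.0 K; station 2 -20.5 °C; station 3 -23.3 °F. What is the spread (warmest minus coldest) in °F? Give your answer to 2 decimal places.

18.40 °F

station 1: 248.0 K = -25.150 °C.
station 3: -23.3 °F = -30.722 °C.
Spread: (-20.500) − (-30.722) = 10.222 °C = 18.40 °F.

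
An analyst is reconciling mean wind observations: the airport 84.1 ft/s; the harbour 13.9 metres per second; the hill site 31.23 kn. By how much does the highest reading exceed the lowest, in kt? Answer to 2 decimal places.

22.81 kt

the airport: 84.1 ft/s = 49.8279 kt.
the harbour: 13.9 m/s = 27.0194 kt.
Spread: 49.8279 − 27.0194 = 22.81 kt.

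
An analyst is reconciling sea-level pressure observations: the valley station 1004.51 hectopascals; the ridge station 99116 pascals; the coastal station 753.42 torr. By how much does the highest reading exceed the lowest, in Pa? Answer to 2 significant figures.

1300 Pa

the valley station: 1004.51 hPa = 100451.00 Pa.
the coastal station: 753.42 mmHg = 100447.75 Pa.
Spread: 100451.00 − 99116.00 = 1300 Pa.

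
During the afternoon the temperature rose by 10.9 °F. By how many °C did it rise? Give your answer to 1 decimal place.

6.1 °C

A change of 1 °C equals a change of 1.8 °F: Δ°C = 10.9 × 0.5556 = 6.1 °C.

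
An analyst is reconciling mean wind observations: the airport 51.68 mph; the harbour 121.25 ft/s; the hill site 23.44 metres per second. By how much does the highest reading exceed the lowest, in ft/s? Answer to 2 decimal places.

the airport: 51.68 mph = 75.7973 ft/s.
the hill site: 23.44 m/s = 76.9029 ft/s.
Spread: 121.2500 − 75.7973 = 45.45 ft/s.

45.45 ft/s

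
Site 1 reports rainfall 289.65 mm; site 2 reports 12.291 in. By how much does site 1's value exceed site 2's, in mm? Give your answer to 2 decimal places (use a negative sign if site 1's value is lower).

site 2: 12.291 in = 312.1914 mm.
Difference: 289.6500 − 312.1914 = -22.54 mm.

-22.54 mm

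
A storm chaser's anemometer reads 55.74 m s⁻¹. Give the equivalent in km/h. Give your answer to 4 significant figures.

1 m/s = 3.6 km/h, so 55.74 × 3.6 = 200.7 km/h.

200.7 km/h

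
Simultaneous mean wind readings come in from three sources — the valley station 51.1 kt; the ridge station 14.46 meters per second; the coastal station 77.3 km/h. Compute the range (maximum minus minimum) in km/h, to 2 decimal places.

42.58 km/h

the valley station: 51.1 kt = 94.6372 km/h.
the ridge station: 14.46 m/s = 52.0560 km/h.
Spread: 94.6372 − 52.0560 = 42.58 km/h.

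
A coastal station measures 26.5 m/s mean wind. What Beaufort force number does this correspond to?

26.5 m/s lies in the Beaufort 10 band (storm, 24.5–28.4 m/s).

Beaufort force 10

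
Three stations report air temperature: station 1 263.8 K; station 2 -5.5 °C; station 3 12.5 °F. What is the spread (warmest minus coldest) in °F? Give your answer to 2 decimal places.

9.60 °F

station 1: 263.8 K = -9.350 °C.
station 3: 12.5 °F = -10.833 °C.
Spread: (-5.500) − (-10.833) = 5.333 °C = 9.60 °F.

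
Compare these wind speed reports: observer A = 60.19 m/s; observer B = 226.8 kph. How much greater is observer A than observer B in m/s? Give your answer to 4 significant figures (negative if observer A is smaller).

-2.810 m/s

observer B: 226.8 km/h = 63.00000 m/s.
Difference: 60.19000 − 63.00000 = -2.810 m/s.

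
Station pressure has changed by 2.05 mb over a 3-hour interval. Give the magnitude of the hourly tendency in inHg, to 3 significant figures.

0.0202 inHg per hour

2.05 mb / 3 h × 0.02953 inHg/mb = 0.0202 inHg/h.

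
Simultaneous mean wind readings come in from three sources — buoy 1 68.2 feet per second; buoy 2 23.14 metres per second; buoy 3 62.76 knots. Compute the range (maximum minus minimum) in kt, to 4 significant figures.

buoy 1: 68.2 ft/s = 40.4074 kt.
buoy 2: 23.14 m/s = 44.9806 kt.
Spread: 62.7600 − 40.4074 = 22.35 kt.

22.35 kt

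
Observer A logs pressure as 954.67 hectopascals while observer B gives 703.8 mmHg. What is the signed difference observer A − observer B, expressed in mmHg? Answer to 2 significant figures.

12 mmHg

observer A: 954.67 hPa = 716.06 mmHg.
Difference: 716.06 − 703.80 = 12 mmHg.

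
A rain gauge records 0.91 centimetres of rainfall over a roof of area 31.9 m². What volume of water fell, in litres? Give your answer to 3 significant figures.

Depth: 0.91 cm × 10 = 9.1 mm.
1 mm over 1 m² is 1 L, so volume = 9.1 × 31.9 = 290.29 L ≈ 290 L.

290 litres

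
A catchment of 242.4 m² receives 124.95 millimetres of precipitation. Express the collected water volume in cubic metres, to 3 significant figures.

1 mm over 1 m² is 1 L, so volume = 124.95 × 242.4 = 30287.88 L = 30.3 m³.

30.3 cubic metres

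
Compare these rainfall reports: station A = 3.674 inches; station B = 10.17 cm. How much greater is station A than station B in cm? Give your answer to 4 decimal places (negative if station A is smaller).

station A: 3.674 in = 9.331960 cm.
Difference: 9.331960 − 10.170000 = -0.8380 cm.

-0.8380 cm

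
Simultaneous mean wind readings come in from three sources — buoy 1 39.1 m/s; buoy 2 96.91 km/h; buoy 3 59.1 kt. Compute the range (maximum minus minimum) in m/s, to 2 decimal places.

12.18 m/s

buoy 2: 96.91 km/h = 26.9194 m/s.
buoy 3: 59.1 kt = 30.4037 m/s.
Spread: 39.1000 − 26.9194 = 12.18 m/s.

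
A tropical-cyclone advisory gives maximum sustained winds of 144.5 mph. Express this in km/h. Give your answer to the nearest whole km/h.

233 km/h

1 mph = 1.60934 km/h, so 144.5 × 1.60934 = 233 km/h.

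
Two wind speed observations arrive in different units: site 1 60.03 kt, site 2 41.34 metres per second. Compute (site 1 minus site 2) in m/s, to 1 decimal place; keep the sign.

-10.5 m/s

site 1: 60.03 kt = 30.882 m/s.
Difference: 30.882 − 41.340 = -10.5 m/s.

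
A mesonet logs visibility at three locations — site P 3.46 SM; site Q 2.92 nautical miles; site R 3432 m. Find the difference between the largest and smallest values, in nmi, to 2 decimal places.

1.15 nmi

site P: 3.46 SM = 3.0067 nmi.
site R: 3432 m = 1.8531 nmi.
Spread: 3.0067 − 1.8531 = 1.15 nmi.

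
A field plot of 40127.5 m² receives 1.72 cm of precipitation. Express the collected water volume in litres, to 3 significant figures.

Depth: 1.72 cm × 10 = 17.2 mm.
1 mm over 1 m² is 1 L, so volume = 17.2 × 40127.5 = 690193 L ≈ 690000 L.

690000 litres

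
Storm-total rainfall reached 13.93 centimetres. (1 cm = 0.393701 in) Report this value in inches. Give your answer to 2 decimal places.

5.48 in

1 cm = 0.393701 in, so 13.93 × 0.393701 = 5.48 in.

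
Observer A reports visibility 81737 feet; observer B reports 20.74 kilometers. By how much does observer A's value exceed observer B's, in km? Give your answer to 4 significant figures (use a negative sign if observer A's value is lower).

4.173 km

observer A: 81737 ft = 24.91344 km.
Difference: 24.91344 − 20.74000 = 4.173 km.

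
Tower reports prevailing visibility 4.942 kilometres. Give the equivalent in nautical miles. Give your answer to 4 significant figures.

2.668 nmi

1 km = 0.539957 nmi, so 4.942 × 0.539957 = 2.668 nmi.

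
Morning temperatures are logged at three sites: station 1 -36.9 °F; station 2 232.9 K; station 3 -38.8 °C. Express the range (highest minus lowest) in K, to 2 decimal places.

1.97 K

station 1: -36.9 °F = -38.278 °C.
station 2: 232.9 K = -40.250 °C.
Spread: (-38.278) − (-40.250) = 1.972 °C.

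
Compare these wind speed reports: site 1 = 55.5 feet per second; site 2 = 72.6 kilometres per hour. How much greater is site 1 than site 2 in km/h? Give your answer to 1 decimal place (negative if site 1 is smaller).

site 1: 55.5 ft/s = 60.899 km/h.
Difference: 60.899 − 72.600 = -11.7 km/h.

-11.7 km/h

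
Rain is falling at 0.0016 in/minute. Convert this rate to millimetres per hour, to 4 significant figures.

2.438 mm/hour

0.0016 in/minute × 25.4 mm/in × 60 minute/hour = 2.438 mm/hour.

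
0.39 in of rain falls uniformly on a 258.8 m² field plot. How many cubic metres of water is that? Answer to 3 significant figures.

Depth: 0.39 in × 25.4 = 9.906 mm.
1 mm over 1 m² is 1 L, so volume = 9.906 × 258.8 = 2563.6728 L = 2.56 m³.

2.56 cubic metres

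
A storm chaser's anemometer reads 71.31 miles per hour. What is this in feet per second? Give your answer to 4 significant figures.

104.6 ft/s

1 mph = 1.46667 ft/s, so 71.31 × 1.46667 = 104.6 ft/s.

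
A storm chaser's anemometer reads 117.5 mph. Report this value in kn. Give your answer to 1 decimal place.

102.1 kt

1 mph = 0.868976 kt, so 117.5 × 0.868976 = 102.1 kt.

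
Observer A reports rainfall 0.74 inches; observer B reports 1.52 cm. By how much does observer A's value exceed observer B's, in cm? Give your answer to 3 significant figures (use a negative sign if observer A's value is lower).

0.360 cm

observer A: 0.74 in = 1.87960 cm.
Difference: 1.87960 − 1.52000 = 0.360 cm.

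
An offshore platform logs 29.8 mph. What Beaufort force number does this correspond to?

29.8 mph = 13.3 m/s, which is Beaufort 6 (strong breeze, 10.8–13.8 m/s).

Beaufort force 6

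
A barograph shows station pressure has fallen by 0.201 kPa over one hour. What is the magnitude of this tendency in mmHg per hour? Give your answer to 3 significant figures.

1.51 mmHg per hour

0.201 kPa / 1 h × 7.50062 mmHg/kPa = 1.51 mmHg/h.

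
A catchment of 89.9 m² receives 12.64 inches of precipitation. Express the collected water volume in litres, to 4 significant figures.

28860 litres

Depth: 12.64 in × 25.4 = 321.056 mm.
1 mm over 1 m² is 1 L, so volume = 321.056 × 89.9 = 28862.934 L ≈ 28860 L.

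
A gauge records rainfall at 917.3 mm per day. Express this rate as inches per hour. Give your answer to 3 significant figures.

1.50 in/hour

917.3 mm/day × 0.0393701 in/mm × 0.0416667 day/hour = 1.50 in/hour.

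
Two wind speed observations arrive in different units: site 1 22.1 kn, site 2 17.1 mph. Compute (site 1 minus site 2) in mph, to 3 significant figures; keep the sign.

8.33 mph

site 1: 22.1 kt = 25.4322 mph.
Difference: 25.4322 − 17.1000 = 8.33 mph.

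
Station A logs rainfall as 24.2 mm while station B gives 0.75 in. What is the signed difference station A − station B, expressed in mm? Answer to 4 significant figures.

station B: 0.75 in = 19.05000 mm.
Difference: 24.20000 − 19.05000 = 5.150 mm.

5.150 mm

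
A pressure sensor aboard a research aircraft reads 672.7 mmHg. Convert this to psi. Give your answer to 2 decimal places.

1 mmHg = 0.0193368 psi, so 672.7 × 0.0193368 = 13.01 psi.

13.01 psi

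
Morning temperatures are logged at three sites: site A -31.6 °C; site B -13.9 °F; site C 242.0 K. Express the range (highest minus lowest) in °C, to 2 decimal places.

6.10 °C

site B: -13.9 °F = -25.500 °C.
site C: 242.0 K = -31.150 °C.
Spread: (-25.500) − (-31.600) = 6.100 °C.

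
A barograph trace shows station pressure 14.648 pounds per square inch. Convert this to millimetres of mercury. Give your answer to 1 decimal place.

757.5 mmHg

1 psi = 51.7149 mmHg, so 14.648 × 51.7149 = 757.5 mmHg.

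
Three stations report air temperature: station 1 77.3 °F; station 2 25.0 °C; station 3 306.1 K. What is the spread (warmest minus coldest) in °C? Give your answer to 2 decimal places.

7.95 °C

station 1: 77.3 °F = 25.167 °C.
station 3: 306.1 K = 32.950 °C.
Spread: 32.950 − 25.000 = 7.950 °C.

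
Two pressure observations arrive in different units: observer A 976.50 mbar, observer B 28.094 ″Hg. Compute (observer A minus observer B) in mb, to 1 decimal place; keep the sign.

observer B: 28.094 inHg = 951.372 mb.
Difference: 976.500 − 951.372 = 25.1 mb.

25.1 mb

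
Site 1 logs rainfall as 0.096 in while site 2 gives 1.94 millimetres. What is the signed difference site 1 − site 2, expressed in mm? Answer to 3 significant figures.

site 1: 0.096 in = 2.43840 mm.
Difference: 2.43840 − 1.94000 = 0.498 mm.

0.498 mm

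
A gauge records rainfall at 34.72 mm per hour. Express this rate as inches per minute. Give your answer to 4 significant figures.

0.02278 in/minute

34.72 mm/hour × 0.0393701 in/mm × 0.0166667 hour/minute = 0.02278 in/minute.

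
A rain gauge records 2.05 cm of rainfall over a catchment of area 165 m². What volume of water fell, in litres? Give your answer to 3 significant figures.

Depth: 2.05 cm × 10 = 20.5 mm.
1 mm over 1 m² is 1 L, so volume = 20.5 × 165 = 3382.5 L ≈ 3380 L.

3380 litres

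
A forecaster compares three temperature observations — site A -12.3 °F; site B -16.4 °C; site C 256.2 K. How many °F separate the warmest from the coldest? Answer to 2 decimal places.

14.78 °F

site A: -12.3 °F = -24.611 °C.
site C: 256.2 K = -16.950 °C.
Spread: (-16.400) − (-24.611) = 8.211 °C = 14.78 °F.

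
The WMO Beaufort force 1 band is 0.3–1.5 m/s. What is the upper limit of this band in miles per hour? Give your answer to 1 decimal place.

0.3–1.5 m/s × 2.237 = 0.7–3.4 mph.

3.4 mph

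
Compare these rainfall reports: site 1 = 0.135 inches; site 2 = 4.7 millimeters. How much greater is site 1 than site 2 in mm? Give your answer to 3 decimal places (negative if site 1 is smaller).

-1.271 mm

site 1: 0.135 in = 3.42900 mm.
Difference: 3.42900 − 4.70000 = -1.271 mm.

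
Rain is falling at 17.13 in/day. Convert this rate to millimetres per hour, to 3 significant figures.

18.1 mm/hour

17.13 in/day × 25.4 mm/in × 0.0416667 day/hour = 18.1 mm/hour.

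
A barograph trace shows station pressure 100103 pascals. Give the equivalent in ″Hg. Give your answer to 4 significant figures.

1 Pa = 0.0002953 inHg, so 100103 × 0.0002953 = 29.56 inHg.

29.56 inHg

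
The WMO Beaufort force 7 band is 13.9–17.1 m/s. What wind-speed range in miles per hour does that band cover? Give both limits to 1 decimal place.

31.1 to 38.3 mph

13.9–17.1 m/s × 2.237 = 31.1–38.3 mph.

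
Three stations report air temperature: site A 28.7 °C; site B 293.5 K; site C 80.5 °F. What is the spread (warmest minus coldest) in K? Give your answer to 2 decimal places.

site B: 293.5 K = 20.350 °C.
site C: 80.5 °F = 26.944 °C.
Spread: 28.700 − 20.350 = 8.350 °C.

8.35 K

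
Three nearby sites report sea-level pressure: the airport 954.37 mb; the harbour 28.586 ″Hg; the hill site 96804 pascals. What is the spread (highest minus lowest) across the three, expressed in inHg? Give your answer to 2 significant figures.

0.40 inHg

the airport: 954.37 mb = 28.1825 inHg.
the hill site: 96804 Pa = 28.5862 inHg.
Spread: 28.5862 − 28.1825 = 0.40 inHg.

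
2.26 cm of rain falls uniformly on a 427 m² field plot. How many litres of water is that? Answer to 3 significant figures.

Depth: 2.26 cm × 10 = 22.6 mm.
1 mm over 1 m² is 1 L, so volume = 22.6 × 427 = 9650.2 L ≈ 9650 L.

9650 litres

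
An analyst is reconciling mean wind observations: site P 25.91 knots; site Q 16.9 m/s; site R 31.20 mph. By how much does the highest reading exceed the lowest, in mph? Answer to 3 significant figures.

site P: 25.91 kt = 29.8167 mph.
site Q: 16.9 m/s = 37.8042 mph.
Spread: 37.8042 − 29.8167 = 7.99 mph.

7.99 mph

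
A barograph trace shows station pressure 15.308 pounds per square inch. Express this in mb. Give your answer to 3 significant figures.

1060 mb

1 psi = 68.9476 mb, so 15.308 × 68.9476 = 1060 mb.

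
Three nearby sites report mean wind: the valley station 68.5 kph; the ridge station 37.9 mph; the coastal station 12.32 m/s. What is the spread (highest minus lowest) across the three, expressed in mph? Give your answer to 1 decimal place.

15.0 mph

the valley station: 68.5 km/h = 42.564 mph.
the coastal station: 12.32 m/s = 27.559 mph.
Spread: 42.564 − 27.559 = 15.0 mph.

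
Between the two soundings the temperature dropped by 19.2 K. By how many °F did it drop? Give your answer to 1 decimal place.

34.6 °F

A change of 1 °C equals a change of 1.8 °F: Δ°F = 19.2 × 1.8 = 34.6 °F.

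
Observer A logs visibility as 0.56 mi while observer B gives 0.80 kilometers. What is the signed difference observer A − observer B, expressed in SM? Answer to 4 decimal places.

observer B: 0.80 km = 0.497097 SM.
Difference: 0.560000 − 0.497097 = 0.0629 SM.

0.0629 SM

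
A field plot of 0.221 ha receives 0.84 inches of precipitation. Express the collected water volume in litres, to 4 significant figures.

47150 litres

Depth: 0.84 in × 25.4 = 21.336 mm.
Area: 0.221 ha = 2210 m².
1 mm over 1 m² is 1 L, so volume = 21.336 × 2210 = 47152.56 L ≈ 47150 L.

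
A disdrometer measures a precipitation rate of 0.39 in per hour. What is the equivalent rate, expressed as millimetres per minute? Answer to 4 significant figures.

0.1651 mm/minute

0.39 in/hour × 25.4 mm/in × 0.0166667 hour/minute = 0.1651 mm/minute.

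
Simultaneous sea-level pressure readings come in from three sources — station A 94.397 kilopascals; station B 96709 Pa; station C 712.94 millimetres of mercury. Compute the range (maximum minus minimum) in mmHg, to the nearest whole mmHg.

17 mmHg

station A: 94.397 kPa = 708.04 mmHg.
station B: 96709 Pa = 725.38 mmHg.
Spread: 725.38 − 708.04 = 17 mmHg.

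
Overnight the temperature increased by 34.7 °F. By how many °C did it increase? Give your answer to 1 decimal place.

19.3 °C

For a temperature change the 32° offset cancels: Δ°C = 34.7 × 0.5556 = 19.3 °C.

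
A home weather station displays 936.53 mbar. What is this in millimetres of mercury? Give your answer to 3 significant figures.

702 mmHg

1 mb = 0.750062 mmHg, so 936.53 × 0.750062 = 702 mmHg.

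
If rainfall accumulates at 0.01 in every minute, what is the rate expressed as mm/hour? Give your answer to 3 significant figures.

15.2 mm/hour

0.01 in/minute × 25.4 mm/in × 60 minute/hour = 15.2 mm/hour.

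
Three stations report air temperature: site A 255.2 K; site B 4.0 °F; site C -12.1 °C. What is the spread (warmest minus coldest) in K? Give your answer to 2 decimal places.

site A: 255.2 K = -17.950 °C.
site B: 4.0 °F = -15.556 °C.
Spread: (-12.100) − (-17.950) = 5.850 °C.

5.85 K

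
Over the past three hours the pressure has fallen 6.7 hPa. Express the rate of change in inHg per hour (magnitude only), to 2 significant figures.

6.7 hPa / 3 h × 0.02953 inHg/hPa = 0.066 inHg/h.

0.066 inHg per hour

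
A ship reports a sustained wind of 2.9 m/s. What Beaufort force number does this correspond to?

2.9 m/s lies in the Beaufort 2 band (light breeze, 1.6–3.3 m/s).

Beaufort force 2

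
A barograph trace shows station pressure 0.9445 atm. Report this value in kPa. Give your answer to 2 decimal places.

1 atm = 101.325 kPa, so 0.9445 × 101.325 = 95.70 kPa.

95.70 kPa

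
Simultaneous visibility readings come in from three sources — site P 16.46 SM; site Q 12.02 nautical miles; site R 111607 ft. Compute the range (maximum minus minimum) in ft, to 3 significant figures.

38600 ft

site P: 16.46 SM = 86908.80 ft.
site Q: 12.02 nmi = 73034.91 ft.
Spread: 111607.00 − 73034.91 = 38600 ft.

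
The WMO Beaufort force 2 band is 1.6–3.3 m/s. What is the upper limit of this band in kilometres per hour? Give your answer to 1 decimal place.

11.9 km/h

1.6–3.3 m/s × 3.6 = 5.8–11.9 km/h.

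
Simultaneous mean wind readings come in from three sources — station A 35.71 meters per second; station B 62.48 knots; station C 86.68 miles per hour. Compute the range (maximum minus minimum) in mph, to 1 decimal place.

station A: 35.71 m/s = 79.881 mph.
station B: 62.48 kt = 71.901 mph.
Spread: 86.680 − 71.901 = 14.8 mph.

14.8 mph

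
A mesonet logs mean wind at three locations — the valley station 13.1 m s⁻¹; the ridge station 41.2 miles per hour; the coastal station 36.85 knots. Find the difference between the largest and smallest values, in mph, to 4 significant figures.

13.10 mph

the valley station: 13.1 m/s = 29.3039 mph.
the coastal station: 36.85 kt = 42.4062 mph.
Spread: 42.4062 − 29.3039 = 13.10 mph.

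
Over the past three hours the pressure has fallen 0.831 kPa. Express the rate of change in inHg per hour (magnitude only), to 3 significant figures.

0.0818 inHg per hour

0.831 kPa / 3 h × 0.2953 inHg/kPa = 0.0818 inHg/h.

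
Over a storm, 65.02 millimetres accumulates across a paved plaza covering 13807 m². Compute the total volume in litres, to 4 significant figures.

897700 litres

1 mm over 1 m² is 1 L, so volume = 65.02 × 13807 = 897731.14 L ≈ 897700 L.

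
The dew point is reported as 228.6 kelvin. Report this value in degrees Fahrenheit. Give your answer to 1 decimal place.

First to °C: -44.55 °C.
Then to °F: -48.2 °F.

-48.2 °F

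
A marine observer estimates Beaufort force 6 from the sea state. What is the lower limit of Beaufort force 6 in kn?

Beaufort 6 (strong breeze) spans 22–27 knots.

22 kt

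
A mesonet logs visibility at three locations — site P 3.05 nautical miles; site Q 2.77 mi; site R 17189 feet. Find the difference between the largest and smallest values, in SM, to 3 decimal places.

0.740 SM

site P: 3.05 nmi = 3.50988 SM.
site R: 17189 ft = 3.25549 SM.
Spread: 3.50988 − 2.77000 = 0.740 SM.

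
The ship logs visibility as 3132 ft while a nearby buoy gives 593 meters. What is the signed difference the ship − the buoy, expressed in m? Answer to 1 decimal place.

361.6 m

the ship: 3132 ft = 954.634 m.
Difference: 954.634 − 593.000 = 361.6 m.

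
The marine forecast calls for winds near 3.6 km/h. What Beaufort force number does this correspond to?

3.6 km/h = 1.0 m/s, which is Beaufort 1 (light air, 0.3–1.5 m/s).

Beaufort force 1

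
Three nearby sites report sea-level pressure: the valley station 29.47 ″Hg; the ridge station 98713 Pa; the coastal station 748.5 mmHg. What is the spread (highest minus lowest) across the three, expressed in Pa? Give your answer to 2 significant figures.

the valley station: 29.47 inHg = 99796.88 Pa.
the coastal station: 748.5 mmHg = 99791.81 Pa.
Spread: 99796.88 − 98713.00 = 1100 Pa.

1100 Pa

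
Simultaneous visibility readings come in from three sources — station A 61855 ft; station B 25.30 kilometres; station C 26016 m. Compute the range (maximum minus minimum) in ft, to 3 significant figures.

station B: 25.30 km = 83005.25 ft.
station C: 26016 m = 85354.33 ft.
Spread: 85354.33 − 61855.00 = 23500 ft.

23500 ft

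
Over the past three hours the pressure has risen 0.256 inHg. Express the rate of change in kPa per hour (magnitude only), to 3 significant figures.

0.256 inHg / 3 h × 3.38639 kPa/inHg = 0.289 kPa/h.

0.289 kPa per hour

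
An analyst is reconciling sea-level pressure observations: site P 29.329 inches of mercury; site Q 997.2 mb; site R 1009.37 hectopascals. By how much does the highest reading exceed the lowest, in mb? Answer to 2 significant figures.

16 mb

site P: 29.329 inHg = 993.19 mb.
site R: 1009.37 hPa = 1009.37 mb.
Spread: 1009.37 − 993.19 = 16 mb.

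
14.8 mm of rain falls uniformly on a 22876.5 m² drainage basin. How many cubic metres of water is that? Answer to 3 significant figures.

339 cubic metres

1 mm over 1 m² is 1 L, so volume = 14.8 × 22876.5 = 338572.2 L = 339 m³.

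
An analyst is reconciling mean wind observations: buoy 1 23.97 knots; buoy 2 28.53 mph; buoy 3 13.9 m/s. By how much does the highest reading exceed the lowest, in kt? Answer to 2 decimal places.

buoy 2: 28.53 mph = 24.7919 kt.
buoy 3: 13.9 m/s = 27.0194 kt.
Spread: 27.0194 − 23.9700 = 3.05 kt.

3.05 kt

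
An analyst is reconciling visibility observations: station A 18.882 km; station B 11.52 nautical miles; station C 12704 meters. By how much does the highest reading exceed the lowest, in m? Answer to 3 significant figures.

8630 m

station A: 18.882 km = 18882.00 m.
station B: 11.52 nmi = 21335.04 m.
Spread: 21335.04 − 12704.00 = 8630 m.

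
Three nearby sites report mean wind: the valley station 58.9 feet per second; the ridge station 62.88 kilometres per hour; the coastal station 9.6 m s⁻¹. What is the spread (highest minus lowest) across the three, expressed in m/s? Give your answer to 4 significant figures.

8.353 m/s

the valley station: 58.9 ft/s = 17.95272 m/s.
the ridge station: 62.88 km/h = 17.46667 m/s.
Spread: 17.95272 − 9.60000 = 8.353 m/s.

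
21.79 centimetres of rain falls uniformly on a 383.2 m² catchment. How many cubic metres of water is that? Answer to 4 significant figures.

83.50 cubic metres

Depth: 21.79 cm × 10 = 217.9 mm.
1 mm over 1 m² is 1 L, so volume = 217.9 × 383.2 = 83499.28 L = 83.50 m³.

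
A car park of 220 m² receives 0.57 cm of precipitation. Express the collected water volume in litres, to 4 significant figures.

Depth: 0.57 cm × 10 = 5.7 mm.
1 mm over 1 m² is 1 L, so volume = 5.7 × 220 = 1254 L.

1254 litres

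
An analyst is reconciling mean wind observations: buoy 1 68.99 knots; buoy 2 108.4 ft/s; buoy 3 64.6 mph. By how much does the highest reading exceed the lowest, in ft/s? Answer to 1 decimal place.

21.7 ft/s

buoy 1: 68.99 kt = 116.442 ft/s.
buoy 3: 64.6 mph = 94.747 ft/s.
Spread: 116.442 − 94.747 = 21.7 ft/s.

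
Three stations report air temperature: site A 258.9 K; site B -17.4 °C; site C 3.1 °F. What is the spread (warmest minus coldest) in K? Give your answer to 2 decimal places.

3.15 K

site A: 258.9 K = -14.250 °C.
site C: 3.1 °F = -16.056 °C.
Spread: (-14.250) − (-17.400) = 3.150 °C.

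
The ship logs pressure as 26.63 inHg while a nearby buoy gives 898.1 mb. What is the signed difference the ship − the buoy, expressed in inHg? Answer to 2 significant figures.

the buoy: 898.1 mb = 26.5209 inHg.
Difference: 26.6300 − 26.5209 = 0.11 inHg.

0.11 inHg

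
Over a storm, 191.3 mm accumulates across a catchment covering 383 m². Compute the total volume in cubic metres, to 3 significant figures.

73.3 cubic metres

1 mm over 1 m² is 1 L, so volume = 191.3 × 383 = 73267.9 L = 73.3 m³.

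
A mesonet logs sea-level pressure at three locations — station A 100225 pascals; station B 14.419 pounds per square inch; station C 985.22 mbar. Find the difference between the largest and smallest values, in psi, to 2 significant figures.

station A: 100225 Pa = 14.5364 psi.
station C: 985.22 mb = 14.2894 psi.
Spread: 14.5364 − 14.2894 = 0.25 psi.

0.25 psi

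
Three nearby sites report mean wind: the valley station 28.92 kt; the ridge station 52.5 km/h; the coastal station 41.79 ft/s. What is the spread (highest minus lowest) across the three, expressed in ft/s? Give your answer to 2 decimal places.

7.02 ft/s

the valley station: 28.92 kt = 48.8115 ft/s.
the ridge station: 52.5 km/h = 47.8456 ft/s.
Spread: 48.8115 − 41.7900 = 7.02 ft/s.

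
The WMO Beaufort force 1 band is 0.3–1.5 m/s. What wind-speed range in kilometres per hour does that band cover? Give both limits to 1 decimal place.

1.1 to 5.4 km/h

0.3–1.5 m/s × 3.6 = 1.1–5.4 km/h.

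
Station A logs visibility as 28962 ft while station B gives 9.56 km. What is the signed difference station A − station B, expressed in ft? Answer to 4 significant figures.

station B: 9.56 km = 31364.83 ft.
Difference: 28962.00 − 31364.83 = -2403 ft.

-2403 ft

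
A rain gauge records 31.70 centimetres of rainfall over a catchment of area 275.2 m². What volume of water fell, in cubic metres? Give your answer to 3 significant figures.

87.2 cubic metres

Depth: 31.70 cm × 10 = 317 mm.
1 mm over 1 m² is 1 L, so volume = 317 × 275.2 = 87238.4 L = 87.2 m³.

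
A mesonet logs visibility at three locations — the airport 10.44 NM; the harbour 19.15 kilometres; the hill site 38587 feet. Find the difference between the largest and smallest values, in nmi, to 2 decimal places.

4.09 nmi

the harbour: 19.15 km = 10.3402 nmi.
the hill site: 38587 ft = 6.3506 nmi.
Spread: 10.4400 − 6.3506 = 4.09 nmi.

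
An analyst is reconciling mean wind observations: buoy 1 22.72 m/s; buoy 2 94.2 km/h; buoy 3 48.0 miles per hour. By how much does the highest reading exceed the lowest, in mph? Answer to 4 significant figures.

10.53 mph

buoy 1: 22.72 m/s = 50.8232 mph.
buoy 2: 94.2 km/h = 58.5332 mph.
Spread: 58.5332 − 48.0000 = 10.53 mph.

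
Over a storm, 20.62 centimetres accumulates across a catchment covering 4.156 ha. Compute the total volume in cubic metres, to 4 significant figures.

8570 cubic metres

Depth: 20.62 cm × 10 = 206.2 mm.
Area: 4.156 ha = 41560 m².
1 mm over 1 m² is 1 L, so volume = 206.2 × 41560 = 8569672 L = 8570 m³.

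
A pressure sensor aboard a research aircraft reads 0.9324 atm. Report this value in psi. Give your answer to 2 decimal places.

13.70 psi

1 atm = 14.6959 psi, so 0.9324 × 14.6959 = 13.70 psi.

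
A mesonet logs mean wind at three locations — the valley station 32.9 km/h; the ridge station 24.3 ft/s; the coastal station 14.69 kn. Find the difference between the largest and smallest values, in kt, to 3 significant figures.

the valley station: 32.9 km/h = 17.7646 kt.
the ridge station: 24.3 ft/s = 14.3974 kt.
Spread: 17.7646 − 14.3974 = 3.37 kt.

3.37 kt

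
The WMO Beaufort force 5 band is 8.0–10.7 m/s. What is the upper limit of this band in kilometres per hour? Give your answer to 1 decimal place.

38.5 km/h

8.0–10.7 m/s × 3.6 = 28.8–38.5 km/h.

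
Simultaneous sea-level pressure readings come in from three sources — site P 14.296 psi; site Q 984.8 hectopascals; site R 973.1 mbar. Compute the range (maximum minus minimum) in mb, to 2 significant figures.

site P: 14.296 psi = 985.67 mb.
site Q: 984.8 hPa = 984.80 mb.
Spread: 985.67 − 973.10 = 13 mb.

13 mb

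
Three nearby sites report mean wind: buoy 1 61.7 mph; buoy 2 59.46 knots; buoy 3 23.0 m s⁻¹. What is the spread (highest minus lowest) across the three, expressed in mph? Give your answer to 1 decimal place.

17.0 mph

buoy 2: 59.46 kt = 68.425 mph.
buoy 3: 23.0 m/s = 51.450 mph.
Spread: 68.425 − 51.450 = 17.0 mph.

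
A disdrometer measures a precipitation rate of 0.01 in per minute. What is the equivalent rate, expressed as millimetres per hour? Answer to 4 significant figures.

15.24 mm/hour

0.01 in/minute × 25.4 mm/in × 60 minute/hour = 15.24 mm/hour.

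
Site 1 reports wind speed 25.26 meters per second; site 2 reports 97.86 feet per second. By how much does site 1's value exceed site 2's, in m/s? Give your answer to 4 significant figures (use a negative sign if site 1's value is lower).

site 2: 97.86 ft/s = 29.82773 m/s.
Difference: 25.26000 − 29.82773 = -4.568 m/s.

-4.568 m/s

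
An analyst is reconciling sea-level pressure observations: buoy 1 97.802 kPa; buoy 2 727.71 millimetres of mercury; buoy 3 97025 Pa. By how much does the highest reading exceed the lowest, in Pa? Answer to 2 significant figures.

buoy 1: 97.802 kPa = 97802.00 Pa.
buoy 2: 727.71 mmHg = 97020.03 Pa.
Spread: 97802.00 − 97020.03 = 780 Pa.

780 Pa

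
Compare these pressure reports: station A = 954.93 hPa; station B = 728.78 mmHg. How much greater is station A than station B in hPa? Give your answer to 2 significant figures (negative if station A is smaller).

-17 hPa

station B: 728.78 mmHg = 971.63 hPa.
Difference: 954.93 − 971.63 = -17 hPa.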